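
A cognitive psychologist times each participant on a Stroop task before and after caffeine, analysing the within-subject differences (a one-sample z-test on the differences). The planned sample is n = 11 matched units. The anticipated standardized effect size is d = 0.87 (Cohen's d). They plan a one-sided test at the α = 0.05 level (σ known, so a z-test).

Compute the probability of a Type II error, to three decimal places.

Noncentrality parameter: δ = d·√n = 0.87 × √11 = 2.8855
One-sided α = 0.05 → critical value z_{0.05} = 1.645.
Power = Φ(δ − 1.645) = Φ(1.241) = 0.8926.
Type II error: β = 1 − power = 1 − 0.8926 = 0.1074.

β ≈ 0.107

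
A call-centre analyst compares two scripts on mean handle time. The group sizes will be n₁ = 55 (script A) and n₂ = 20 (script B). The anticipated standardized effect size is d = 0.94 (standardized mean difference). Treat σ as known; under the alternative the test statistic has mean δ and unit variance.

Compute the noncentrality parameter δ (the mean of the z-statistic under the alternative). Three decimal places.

The noncentrality parameter scales effect size by the design's sample-size factor: δ = d / √(1/n₁ + 1/n₂) = 0.94 / √(1/55 + 1/20) = 3.5999

δ ≈ 3.600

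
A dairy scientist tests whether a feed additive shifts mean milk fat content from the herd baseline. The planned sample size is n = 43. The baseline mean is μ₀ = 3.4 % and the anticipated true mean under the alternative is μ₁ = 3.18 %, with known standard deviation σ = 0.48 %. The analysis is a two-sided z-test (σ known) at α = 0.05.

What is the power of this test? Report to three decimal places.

Standardized effect: d = |μ₁ − μ₀| / σ = |3.18 − 3.4| / 0.48 = 0.4583
Noncentrality parameter: δ = d·√n = 0.4583 × √43 = 3.0055
Critical value for a two-sided test at α = 0.05: z_{α/2} = 1.960.
Power = Φ(δ − 1.960) + Φ(−δ − 1.960) = Φ(1.046) + Φ(-4.965) = 0.8521 + 0.0000 = 0.8521.

Power ≈ 0.852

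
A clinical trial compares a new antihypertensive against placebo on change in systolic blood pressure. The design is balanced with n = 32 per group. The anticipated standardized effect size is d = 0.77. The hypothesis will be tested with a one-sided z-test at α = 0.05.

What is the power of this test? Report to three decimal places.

Noncentrality parameter: δ = d·√(n/2) = 0.77 × √(32/2) = 3.0800
One-sided α = 0.05 → critical value z_{0.05} = 1.645.
Power = P(Z > 1.645 − δ) = Φ(1.435) = 0.9244.

Power ≈ 0.924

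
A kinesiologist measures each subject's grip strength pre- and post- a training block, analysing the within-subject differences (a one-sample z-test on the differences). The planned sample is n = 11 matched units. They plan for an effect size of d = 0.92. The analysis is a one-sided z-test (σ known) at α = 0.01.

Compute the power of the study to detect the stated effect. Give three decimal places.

Power ≈ 0.766

Noncentrality parameter: δ = d·√n = 0.92 × √11 = 3.0513
Critical value for a one-sided test at α = 0.01: z_α = 2.326.
Power = Φ(δ − 2.326) = Φ(0.725) = 0.7658.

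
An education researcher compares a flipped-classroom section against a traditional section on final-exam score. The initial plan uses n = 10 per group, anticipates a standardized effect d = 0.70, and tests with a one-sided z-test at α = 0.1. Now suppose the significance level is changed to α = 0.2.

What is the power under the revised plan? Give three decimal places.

δ = d·√(n/2) = 0.70 × √(10/2) = 1.5652 (unchanged). New critical value: z_{0.2} = 0.842.
Revised power = Φ(δ − 0.842) = Φ(0.724) = 0.7654.

Power ≈ 0.765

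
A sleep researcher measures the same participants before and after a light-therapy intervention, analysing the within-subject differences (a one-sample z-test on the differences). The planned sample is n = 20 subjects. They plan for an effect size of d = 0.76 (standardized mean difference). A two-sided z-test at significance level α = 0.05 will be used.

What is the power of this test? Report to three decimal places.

Power ≈ 0.925

Noncentrality parameter: δ = d·√n = 0.76 × √20 = 3.3988
Two-sided α = 0.05 → critical value z_{0.025} = 1.960.
Power = Φ(δ − 1.960) + Φ(−δ − 1.960) = Φ(1.439) + Φ(-5.359) = 0.9249 + 0.0000 = 0.9249.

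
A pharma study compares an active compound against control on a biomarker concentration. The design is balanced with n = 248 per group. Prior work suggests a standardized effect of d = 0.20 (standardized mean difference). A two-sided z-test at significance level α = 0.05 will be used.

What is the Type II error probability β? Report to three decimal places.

β ≈ 0.395

Noncentrality parameter: δ = d·√(n/2) = 0.20 × √(248/2) = 2.2271
Critical value for a two-sided test at α = 0.05: z_{α/2} = 1.960.
Power = Φ(δ − 1.960) + Φ(−δ − 1.960) = Φ(0.267) + Φ(-4.187) = 0.6053 + 0.0000 = 0.6053.
Type II error: β = 1 − power = 1 − 0.6053 = 0.3947.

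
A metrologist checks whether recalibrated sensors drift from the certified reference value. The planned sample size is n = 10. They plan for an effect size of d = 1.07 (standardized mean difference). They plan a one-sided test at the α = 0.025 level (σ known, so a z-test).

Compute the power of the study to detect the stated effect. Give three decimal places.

Noncentrality parameter: δ = d·√n = 1.07 × √10 = 3.3836
One-sided α = 0.025 → critical value z_{0.025} = 1.960.
Power = Φ(δ − 1.960) = Φ(1.424) = 0.9227.

Power ≈ 0.923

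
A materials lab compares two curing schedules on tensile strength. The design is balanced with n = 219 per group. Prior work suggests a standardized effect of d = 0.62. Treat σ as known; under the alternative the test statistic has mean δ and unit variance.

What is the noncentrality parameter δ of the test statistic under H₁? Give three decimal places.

δ ≈ 6.488

δ = d·√(n/2) = 0.62 × √(219/2) = 6.4878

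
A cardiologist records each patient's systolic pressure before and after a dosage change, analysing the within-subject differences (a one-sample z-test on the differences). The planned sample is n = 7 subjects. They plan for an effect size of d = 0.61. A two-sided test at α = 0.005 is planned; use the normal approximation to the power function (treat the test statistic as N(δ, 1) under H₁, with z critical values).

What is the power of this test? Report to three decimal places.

Noncentrality parameter: δ = d·√n = 0.61 × √7 = 1.6139
Two-sided α = 0.005 → critical value z_{0.0025} = 2.807.
Power = Φ(δ − 2.807) + Φ(−δ − 2.807) = Φ(-1.193) + Φ(-4.421) = 0.1164 + 0.0000 = 0.1164.

Power ≈ 0.116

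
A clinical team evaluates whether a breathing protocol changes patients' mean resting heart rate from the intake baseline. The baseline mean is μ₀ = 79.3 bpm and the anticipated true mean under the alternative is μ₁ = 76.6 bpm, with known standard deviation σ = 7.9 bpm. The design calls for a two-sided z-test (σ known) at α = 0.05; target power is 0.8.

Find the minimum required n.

n = 68

Standardized effect: d = |μ₁ − μ₀| / σ = |76.6 − 79.3| / 7.9 = 0.3418
For power 0.8 need Φ(δ − z_{0.025}) = 0.8, so δ = z_{0.025} + z_{0.20} = 1.960 + 0.842 = 2.802.
(Ignoring the negligible lower-tail rejection probability gives the usual closed-form inversion.)
δ = d·√n ⇒ n = (δ/d)² = (2.802 / 0.3418)² = 67.19.
Rounding up, n = 68.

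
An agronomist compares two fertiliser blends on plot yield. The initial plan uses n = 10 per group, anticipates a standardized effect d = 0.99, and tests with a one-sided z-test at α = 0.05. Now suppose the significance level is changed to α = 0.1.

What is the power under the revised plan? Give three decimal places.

δ = d·√(n/2) = 0.99 × √(10/2) = 2.2137 (unchanged). New critical value: z_{0.1} = 1.282.
Revised power = P(Z > 1.282 − δ) = Φ(0.932) = 0.8244.

Power ≈ 0.824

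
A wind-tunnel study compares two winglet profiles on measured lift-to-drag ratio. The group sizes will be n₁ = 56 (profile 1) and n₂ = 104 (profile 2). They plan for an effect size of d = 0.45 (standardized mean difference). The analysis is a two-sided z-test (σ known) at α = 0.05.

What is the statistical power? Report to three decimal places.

Power ≈ 0.775

Noncentrality parameter: δ = d / √(1/n₁ + 1/n₂) = 0.45 / √(1/56 + 1/104) = 2.7150
Two-sided α = 0.05 → critical value z_{0.025} = 1.960.
Power = Φ(δ − 1.960) + Φ(−δ − 1.960) = Φ(0.755) + Φ(-4.675) = 0.7749 + 0.0000 = 0.7749.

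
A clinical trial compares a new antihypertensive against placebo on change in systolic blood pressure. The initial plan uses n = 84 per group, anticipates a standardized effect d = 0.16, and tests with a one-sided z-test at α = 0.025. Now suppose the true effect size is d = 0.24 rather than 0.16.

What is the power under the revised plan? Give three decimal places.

With d = 0.24: δ = d·√(n/2) = 0.24 × √(84/2) = 1.5554. Critical value z_{0.025} = 1.960.
Revised power = Φ(δ − 1.960) = Φ(-0.405) = 0.3429.

Power ≈ 0.343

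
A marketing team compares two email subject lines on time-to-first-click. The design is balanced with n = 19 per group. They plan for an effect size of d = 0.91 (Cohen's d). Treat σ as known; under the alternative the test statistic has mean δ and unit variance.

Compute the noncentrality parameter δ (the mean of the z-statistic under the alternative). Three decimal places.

δ ≈ 2.805

The noncentrality parameter scales effect size by the design's sample-size factor: δ = d·√(n/2) = 0.91 × √(19/2) = 2.8048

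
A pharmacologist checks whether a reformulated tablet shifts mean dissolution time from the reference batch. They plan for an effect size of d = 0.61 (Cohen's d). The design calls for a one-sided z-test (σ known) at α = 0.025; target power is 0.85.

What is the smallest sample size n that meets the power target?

For power 0.85 need Φ(δ − z_{0.025}) = 0.85, so δ = z_{0.025} + z_{0.15} = 1.960 + 1.036 = 2.996.
δ = d·√n ⇒ n = (δ/d)² = (2.996 / 0.61)² = 24.13.
Rounding up, n = 25.

n = 25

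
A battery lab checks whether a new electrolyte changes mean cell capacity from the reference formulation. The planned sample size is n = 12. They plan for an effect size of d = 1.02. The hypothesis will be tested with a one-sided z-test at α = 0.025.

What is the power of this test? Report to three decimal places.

Power ≈ 0.942

Noncentrality parameter: δ = d·√n = 1.02 × √12 = 3.5334
Critical value for a one-sided test at α = 0.025: z_α = 1.960.
Power = P(Z > 1.960 − δ) = Φ(1.573) = 0.9422.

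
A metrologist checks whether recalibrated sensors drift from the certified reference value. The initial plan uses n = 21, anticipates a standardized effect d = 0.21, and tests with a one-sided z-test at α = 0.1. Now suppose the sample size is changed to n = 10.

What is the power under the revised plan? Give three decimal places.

Power ≈ 0.268

With n = 10: δ = d·√n = 0.21 × √10 = 0.6641. Critical value z_{0.1} = 1.282.
Revised power = P(Z > 1.282 − δ) = Φ(-0.617) = 0.2685.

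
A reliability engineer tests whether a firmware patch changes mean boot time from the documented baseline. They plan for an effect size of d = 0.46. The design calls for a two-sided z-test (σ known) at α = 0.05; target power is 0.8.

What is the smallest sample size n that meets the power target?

n = 38

Set Φ(δ − 1.960) = 0.8; then δ − 1.960 = Φ⁻¹(0.8) = 0.842, giving δ = 2.802.
(Ignoring the negligible lower-tail rejection probability gives the usual closed-form inversion.)
δ = d·√n ⇒ n = (δ/d)² = (2.802 / 0.46)² = 37.09.
Round up to the next whole unit.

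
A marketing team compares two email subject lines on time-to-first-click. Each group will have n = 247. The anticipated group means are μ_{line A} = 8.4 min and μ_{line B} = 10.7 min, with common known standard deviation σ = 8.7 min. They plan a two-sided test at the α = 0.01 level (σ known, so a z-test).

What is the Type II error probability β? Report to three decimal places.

Standardized effect: d = |μ_{line A} − μ_{line B}| / σ = |8.4 − 10.7| / 8.7 = 0.2644
Noncentrality parameter: δ = d·√(n/2) = 0.2644 × √(247/2) = 2.9379
Two-sided α = 0.01 → critical value z_{0.005} = 2.576.
Power = Φ(δ − 2.576) + Φ(−δ − 2.576) = Φ(0.362) + Φ(-5.514) = 0.6414 + 0.0000 = 0.6414.
Type II error: β = 1 − power = 1 − 0.6414 = 0.3586.

β ≈ 0.359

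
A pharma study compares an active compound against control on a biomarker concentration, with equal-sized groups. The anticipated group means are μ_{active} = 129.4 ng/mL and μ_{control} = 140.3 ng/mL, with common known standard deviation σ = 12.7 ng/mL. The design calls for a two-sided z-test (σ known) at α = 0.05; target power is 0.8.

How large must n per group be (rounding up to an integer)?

Standardized effect: d = |μ_{active} − μ_{control}| / σ = |129.4 − 140.3| / 12.7 = 0.8583
For power 0.8 need Φ(δ − z_{0.025}) = 0.8, so δ = z_{0.025} + z_{0.20} = 1.960 + 0.842 = 2.802.
(The Φ(−δ − z_{α/2}) term is vanishingly small for δ > 0 and is dropped in the standard sample-size formula.)
δ = d·√(n/2) ⇒ n = 2(δ/d)² = 2 × (2.802 / 0.8583)² = 21.31.
Rounding up, n = 22 per group.

n = 22 per group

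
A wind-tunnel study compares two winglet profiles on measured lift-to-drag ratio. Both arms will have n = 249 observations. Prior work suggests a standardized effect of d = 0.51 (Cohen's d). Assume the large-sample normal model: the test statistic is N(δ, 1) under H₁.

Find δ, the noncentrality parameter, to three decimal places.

The noncentrality parameter scales effect size by the design's sample-size factor: δ = d·√(n/2) = 0.51 × √(249/2) = 5.6906

δ ≈ 5.691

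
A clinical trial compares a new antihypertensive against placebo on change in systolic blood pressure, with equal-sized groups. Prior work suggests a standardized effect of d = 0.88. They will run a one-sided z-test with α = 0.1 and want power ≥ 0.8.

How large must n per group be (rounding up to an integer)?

n = 12 per group

For power 0.8 need Φ(δ − z_{0.1}) = 0.8, so δ = z_{0.1} + z_{0.20} = 1.282 + 0.842 = 2.123.
δ = d·√(n/2) ⇒ n = 2(δ/d)² = 2 × (2.123 / 0.88)² = 11.64.
Rounding up, n = 12 per group.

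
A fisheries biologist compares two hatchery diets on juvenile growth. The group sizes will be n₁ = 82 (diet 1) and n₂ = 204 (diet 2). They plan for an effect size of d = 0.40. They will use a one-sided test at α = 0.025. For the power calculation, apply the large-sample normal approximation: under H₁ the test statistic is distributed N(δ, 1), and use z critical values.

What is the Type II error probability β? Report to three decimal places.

Noncentrality parameter: δ = d / √(1/n₁ + 1/n₂) = 0.40 / √(1/82 + 1/204) = 3.0591
Critical value for a one-sided test at α = 0.025: z_α = 1.960.
Power = Φ(δ − 1.960) = Φ(1.099) = 0.8642.
Type II error: β = 1 − power = 1 − 0.8642 = 0.1358.

β ≈ 0.136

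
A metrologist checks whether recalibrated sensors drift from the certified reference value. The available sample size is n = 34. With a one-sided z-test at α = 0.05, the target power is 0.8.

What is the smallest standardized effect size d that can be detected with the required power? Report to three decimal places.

Need Φ(δ − 1.645) = 0.8, so δ = 1.645 + 0.842 = 2.486.
δ = d·√n ⇒ d = δ/√n = 2.486/√34 = 0.4264.

d ≈ 0.426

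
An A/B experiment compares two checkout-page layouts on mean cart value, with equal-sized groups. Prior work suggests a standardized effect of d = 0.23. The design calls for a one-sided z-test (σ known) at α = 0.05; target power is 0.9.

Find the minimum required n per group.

Set Φ(δ − 1.645) = 0.9; then δ − 1.645 = Φ⁻¹(0.9) = 1.282, giving δ = 2.926.
δ = d·√(n/2) ⇒ n = 2(δ/d)² = 2 × (2.926 / 0.23)² = 323.77.
Rounding up, n = 324 per group.

n = 324 per group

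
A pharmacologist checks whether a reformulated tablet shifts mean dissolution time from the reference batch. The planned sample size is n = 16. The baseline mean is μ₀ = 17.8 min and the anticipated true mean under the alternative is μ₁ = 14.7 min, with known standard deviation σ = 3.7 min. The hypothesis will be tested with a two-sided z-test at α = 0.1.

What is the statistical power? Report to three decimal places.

Power ≈ 0.956

Standardized effect: d = |μ₁ − μ₀| / σ = |14.7 − 17.8| / 3.7 = 0.8378
Noncentrality parameter: δ = d·√n = 0.8378 × √16 = 3.3514
Two-sided α = 0.1 → critical value z_{0.05} = 1.645.
Power = Φ(δ − 1.645) + Φ(−δ − 1.645) = Φ(1.706) + Φ(-4.996) = 0.9560 + 0.0000 = 0.9560.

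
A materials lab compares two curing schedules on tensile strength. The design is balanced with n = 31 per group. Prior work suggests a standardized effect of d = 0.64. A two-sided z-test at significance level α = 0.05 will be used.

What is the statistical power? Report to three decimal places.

Noncentrality parameter: λ = d·√(n/2) = 0.64 × √(31/2) = 2.5197
Critical value for a two-sided test at α = 0.05: z_{α/2} = 1.960.
Power = Φ(λ − 1.960) + Φ(−λ − 1.960) = Φ(0.560) + Φ(-4.480) = 0.7122 + 0.0000 = 0.7122.

Power ≈ 0.712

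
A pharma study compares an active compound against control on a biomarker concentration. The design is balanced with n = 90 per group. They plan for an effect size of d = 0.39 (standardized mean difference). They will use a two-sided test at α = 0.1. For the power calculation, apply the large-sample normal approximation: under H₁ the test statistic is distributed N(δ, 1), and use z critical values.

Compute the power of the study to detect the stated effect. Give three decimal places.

Power ≈ 0.834

Noncentrality parameter: δ = d·√(n/2) = 0.39 × √(90/2) = 2.6162
Two-sided α = 0.1 → critical value z_{0.05} = 1.645.
Power = Φ(δ − 1.645) + Φ(−δ − 1.645) = Φ(0.971) + Φ(-4.261) = 0.8343 + 0.0000 = 0.8343.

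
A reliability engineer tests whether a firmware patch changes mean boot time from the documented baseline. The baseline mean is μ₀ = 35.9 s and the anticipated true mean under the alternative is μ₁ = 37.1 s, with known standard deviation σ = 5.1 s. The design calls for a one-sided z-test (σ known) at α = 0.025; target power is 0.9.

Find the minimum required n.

Standardized effect: d = |μ₁ − μ₀| / σ = |37.1 − 35.9| / 5.1 = 0.2353
For power 0.9 need Φ(δ − z_{0.025}) = 0.9, so δ = z_{0.025} + z_{0.10} = 1.960 + 1.282 = 3.242.
δ = d·√n ⇒ n = (δ/d)² = (3.242 / 0.2353)² = 189.79.
Round up to the next whole unit.

n = 190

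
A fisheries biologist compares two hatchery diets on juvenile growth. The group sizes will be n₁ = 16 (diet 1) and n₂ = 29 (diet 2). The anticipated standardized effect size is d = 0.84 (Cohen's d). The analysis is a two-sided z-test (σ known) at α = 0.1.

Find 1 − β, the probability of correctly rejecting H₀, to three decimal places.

Noncentrality parameter: δ = d / √(1/n₁ + 1/n₂) = 0.84 / √(1/16 + 1/29) = 2.6973
Two-sided α = 0.1 → critical value z_{0.05} = 1.645.
Power = Φ(δ − 1.645) + Φ(−δ − 1.645) = Φ(1.052) + Φ(-4.342) = 0.8537 + 0.0000 = 0.8537.

Power ≈ 0.854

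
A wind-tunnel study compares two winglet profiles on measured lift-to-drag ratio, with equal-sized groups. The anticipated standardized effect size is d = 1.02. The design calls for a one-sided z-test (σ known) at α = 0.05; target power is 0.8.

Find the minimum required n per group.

n = 12 per group

For power 0.8 need Φ(δ − z_{0.05}) = 0.8, so δ = z_{0.05} + z_{0.20} = 1.645 + 0.842 = 2.486.
δ = d·√(n/2) ⇒ n = 2(δ/d)² = 2 × (2.486 / 1.02)² = 11.88.
Round up to the next whole unit.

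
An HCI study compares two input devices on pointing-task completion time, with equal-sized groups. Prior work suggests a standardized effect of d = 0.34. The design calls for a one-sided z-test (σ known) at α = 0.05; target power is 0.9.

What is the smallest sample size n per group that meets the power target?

For power 0.9 need Φ(δ − z_{0.05}) = 0.9, so δ = z_{0.05} + z_{0.10} = 1.645 + 1.282 = 2.926.
δ = d·√(n/2) ⇒ n = 2(δ/d)² = 2 × (2.926 / 0.34)² = 148.16.
Round up to the next whole unit.

n = 149 per group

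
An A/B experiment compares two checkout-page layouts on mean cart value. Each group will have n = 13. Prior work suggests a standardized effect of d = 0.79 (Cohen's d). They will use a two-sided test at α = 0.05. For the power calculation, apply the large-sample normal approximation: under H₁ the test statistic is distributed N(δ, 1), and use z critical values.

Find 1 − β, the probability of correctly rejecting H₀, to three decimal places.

Noncentrality parameter: δ = d·√(n/2) = 0.79 × √(13/2) = 2.0141
Two-sided α = 0.05 → critical value z_{0.025} = 1.960.
Power = Φ(δ − 1.960) + Φ(−δ − 1.960) = Φ(0.054) + Φ(-3.974) = 0.5216 + 0.0000 = 0.5216.

Power ≈ 0.522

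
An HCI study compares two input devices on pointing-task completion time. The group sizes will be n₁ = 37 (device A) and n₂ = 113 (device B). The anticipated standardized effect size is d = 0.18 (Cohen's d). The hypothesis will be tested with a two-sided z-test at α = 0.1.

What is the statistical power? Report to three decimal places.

Power ≈ 0.248

Noncentrality parameter: δ = d / √(1/n₁ + 1/n₂) = 0.18 / √(1/37 + 1/113) = 0.9503
Two-sided α = 0.1 → critical value z_{0.05} = 1.645.
Power = Φ(δ − 1.645) + Φ(−δ − 1.645) = Φ(-0.695) + Φ(-2.595) = 0.2437 + 0.0047 = 0.2484.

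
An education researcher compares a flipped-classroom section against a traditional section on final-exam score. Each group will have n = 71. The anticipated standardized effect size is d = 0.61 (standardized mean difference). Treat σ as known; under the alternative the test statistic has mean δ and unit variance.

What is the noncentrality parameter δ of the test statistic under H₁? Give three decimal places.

The noncentrality parameter scales effect size by the design's sample-size factor: δ = d·√(n/2) = 0.61 × √(71/2) = 3.6345

δ ≈ 3.634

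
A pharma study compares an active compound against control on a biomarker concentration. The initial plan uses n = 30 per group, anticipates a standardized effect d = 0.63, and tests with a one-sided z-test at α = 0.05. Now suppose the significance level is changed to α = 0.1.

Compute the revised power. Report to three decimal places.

δ = d·√(n/2) = 0.63 × √(30/2) = 2.4400 (unchanged). New critical value: z_{0.1} = 1.282.
Revised power = Φ(δ − 1.282) = Φ(1.158) = 0.8767.

Power ≈ 0.877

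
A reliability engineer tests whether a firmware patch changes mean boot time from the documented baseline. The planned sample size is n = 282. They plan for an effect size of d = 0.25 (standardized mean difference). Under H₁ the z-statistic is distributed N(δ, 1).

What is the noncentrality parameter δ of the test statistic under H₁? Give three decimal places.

δ = d·√n = 0.25 × √282 = 4.1982

δ ≈ 4.198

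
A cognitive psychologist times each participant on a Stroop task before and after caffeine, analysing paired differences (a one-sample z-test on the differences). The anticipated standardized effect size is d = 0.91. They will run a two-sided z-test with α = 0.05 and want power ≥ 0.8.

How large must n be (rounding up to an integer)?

Set Φ(δ − 1.960) = 0.8; then δ − 1.960 = Φ⁻¹(0.8) = 0.842, giving δ = 2.802.
(Ignoring the negligible lower-tail rejection probability gives the usual closed-form inversion.)
δ = d·√n ⇒ n = (δ/d)² = (2.802 / 0.91)² = 9.48.
Round up to the next whole unit.

n = 10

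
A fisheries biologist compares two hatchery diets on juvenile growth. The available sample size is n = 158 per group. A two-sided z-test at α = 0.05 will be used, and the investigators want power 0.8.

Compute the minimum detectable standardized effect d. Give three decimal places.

d ≈ 0.315

Need Φ(δ − 1.960) = 0.8, so δ = 1.960 + 0.842 = 2.802.
(Lower-tail contribution to power is negligible for δ > 0.)
δ = d·√(n/2) ⇒ d = δ/√(n/2) = 2.802/√(158/2) = 0.3152.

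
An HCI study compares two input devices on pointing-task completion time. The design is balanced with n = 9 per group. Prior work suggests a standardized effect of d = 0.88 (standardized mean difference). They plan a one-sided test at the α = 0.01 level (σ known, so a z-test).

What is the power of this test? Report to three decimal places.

Noncentrality parameter: δ = d·√(n/2) = 0.88 × √(9/2) = 1.8668
One-sided α = 0.01 → critical value z_{0.01} = 2.326.
Power = Φ(δ − 2.326) = Φ(-0.460) = 0.3229.

Power ≈ 0.323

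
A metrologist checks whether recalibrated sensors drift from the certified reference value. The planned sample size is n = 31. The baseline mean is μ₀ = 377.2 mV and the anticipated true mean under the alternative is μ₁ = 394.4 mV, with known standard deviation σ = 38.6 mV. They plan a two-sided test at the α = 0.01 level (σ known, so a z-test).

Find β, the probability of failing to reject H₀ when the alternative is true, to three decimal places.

Standardized effect: d = |μ₁ − μ₀| / σ = |394.4 − 377.2| / 38.6 = 0.4456
Noncentrality parameter: δ = d·√n = 0.4456 × √31 = 2.4810
Critical value for a two-sided test at α = 0.01: z_{α/2} = 2.576.
Power = Φ(δ − 2.576) + Φ(−δ − 2.576) = Φ(-0.095) + Φ(-5.057) = 0.4622 + 0.0000 = 0.4622.
Type II error: β = 1 − power = 1 − 0.4622 = 0.5378.

β ≈ 0.538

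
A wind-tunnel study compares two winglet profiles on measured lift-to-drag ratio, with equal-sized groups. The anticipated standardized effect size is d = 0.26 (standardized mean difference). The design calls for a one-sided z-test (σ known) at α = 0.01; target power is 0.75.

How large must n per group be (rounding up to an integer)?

For power 0.75 need Φ(δ − z_{0.01}) = 0.75, so δ = z_{0.01} + z_{0.25} = 2.326 + 0.674 = 3.001.
δ = d·√(n/2) ⇒ n = 2(δ/d)² = 2 × (3.001 / 0.26)² = 266.42.
Round up to the next whole unit.

n = 267 per group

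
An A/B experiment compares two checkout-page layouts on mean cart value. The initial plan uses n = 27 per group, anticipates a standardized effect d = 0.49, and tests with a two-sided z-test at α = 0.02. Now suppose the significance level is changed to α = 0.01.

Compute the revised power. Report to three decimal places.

Power ≈ 0.219

δ = d·√(n/2) = 0.49 × √(27/2) = 1.8004 (unchanged). New critical value: z_{0.005} = 2.576.
Revised power = Φ(δ − 2.576) + Φ(−δ − 2.576) = Φ(-0.775) + Φ(-4.376) = 0.2190 + 0.0000 = 0.2190.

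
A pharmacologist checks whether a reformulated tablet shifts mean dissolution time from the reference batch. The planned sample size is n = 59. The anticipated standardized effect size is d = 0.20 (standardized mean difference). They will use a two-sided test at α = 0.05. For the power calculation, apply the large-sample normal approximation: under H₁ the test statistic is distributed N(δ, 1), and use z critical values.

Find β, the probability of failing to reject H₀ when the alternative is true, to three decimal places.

Noncentrality parameter: δ = d·√n = 0.20 × √59 = 1.5362
Critical value for a two-sided test at α = 0.05: z_{α/2} = 1.960.
Power = Φ(δ − 1.960) + Φ(−δ − 1.960) = Φ(-0.424) + Φ(-3.496) = 0.3359 + 0.0002 = 0.3361.
Type II error: β = 1 − power = 1 − 0.3361 = 0.6639.

β ≈ 0.664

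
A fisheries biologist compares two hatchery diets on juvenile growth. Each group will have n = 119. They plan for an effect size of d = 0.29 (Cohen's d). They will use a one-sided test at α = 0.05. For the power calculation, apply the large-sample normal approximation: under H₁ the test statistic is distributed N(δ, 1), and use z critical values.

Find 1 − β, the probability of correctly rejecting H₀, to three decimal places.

Power ≈ 0.723

Noncentrality parameter: δ = d·√(n/2) = 0.29 × √(119/2) = 2.2370
One-sided α = 0.05 → critical value z_{0.05} = 1.645.
Power = Φ(δ − 1.645) = Φ(0.592) = 0.7231.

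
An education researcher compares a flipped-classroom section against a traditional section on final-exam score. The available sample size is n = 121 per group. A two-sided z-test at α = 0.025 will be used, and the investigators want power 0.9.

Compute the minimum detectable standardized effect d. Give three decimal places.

d ≈ 0.453

Need Φ(δ − 2.241) = 0.9, so δ = 2.241 + 1.282 = 3.523.
(The second rejection-region term Φ(−δ − z_{α/2}) is negligible and dropped.)
δ = d·√(n/2) ⇒ d = δ/√(n/2) = 3.523/√(121/2) = 0.4529.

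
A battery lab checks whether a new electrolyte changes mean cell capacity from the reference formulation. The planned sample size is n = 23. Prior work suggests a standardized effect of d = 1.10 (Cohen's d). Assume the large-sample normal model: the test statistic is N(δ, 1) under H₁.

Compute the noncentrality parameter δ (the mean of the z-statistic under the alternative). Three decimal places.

The noncentrality parameter scales effect size by the design's sample-size factor: δ = d·√n = 1.10 × √23 = 5.2754

δ ≈ 5.275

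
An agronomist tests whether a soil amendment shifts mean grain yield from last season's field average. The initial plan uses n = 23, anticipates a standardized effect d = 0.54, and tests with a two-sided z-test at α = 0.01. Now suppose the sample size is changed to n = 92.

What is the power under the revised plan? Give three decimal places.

Power ≈ 0.995

With n = 92: δ = d·√n = 0.54 × √92 = 5.1795. Critical value z_{0.005} = 2.576.
Revised power = Φ(δ − 2.576) + Φ(−δ − 2.576) = Φ(2.604) + Φ(-7.755) = 0.9954 + 0.0000 = 0.9954.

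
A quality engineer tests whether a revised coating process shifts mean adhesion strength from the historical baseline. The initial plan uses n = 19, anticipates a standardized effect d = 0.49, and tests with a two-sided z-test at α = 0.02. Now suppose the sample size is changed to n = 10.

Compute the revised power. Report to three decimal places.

With n = 10: δ = d·√n = 0.49 × √10 = 1.5495. Critical value z_{0.01} = 2.326.
Revised power = Φ(δ − 2.326) + Φ(−δ − 2.326) = Φ(-0.777) + Φ(-3.876) = 0.2186 + 0.0001 = 0.2187.

Power ≈ 0.219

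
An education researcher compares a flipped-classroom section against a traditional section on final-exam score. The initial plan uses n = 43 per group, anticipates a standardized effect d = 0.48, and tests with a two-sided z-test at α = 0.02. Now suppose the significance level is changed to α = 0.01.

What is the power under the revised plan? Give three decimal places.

Power ≈ 0.363

δ = d·√(n/2) = 0.48 × √(43/2) = 2.2257 (unchanged). New critical value: z_{0.005} = 2.576.
Revised power = Φ(δ − 2.576) + Φ(−δ − 2.576) = Φ(-0.350) + Φ(-4.801) = 0.3631 + 0.0000 = 0.3631.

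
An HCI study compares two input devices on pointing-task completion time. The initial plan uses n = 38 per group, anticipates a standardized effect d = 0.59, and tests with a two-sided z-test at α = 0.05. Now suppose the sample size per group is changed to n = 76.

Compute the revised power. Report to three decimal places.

Power ≈ 0.953

With n = 76 per group: δ = d·√(n/2) = 0.59 × √(76/2) = 3.6370. Critical value z_{0.025} = 1.960.
Revised power = Φ(δ − 1.960) + Φ(−δ − 1.960) = Φ(1.677) + Φ(-5.597) = 0.9532 + 0.0000 = 0.9532.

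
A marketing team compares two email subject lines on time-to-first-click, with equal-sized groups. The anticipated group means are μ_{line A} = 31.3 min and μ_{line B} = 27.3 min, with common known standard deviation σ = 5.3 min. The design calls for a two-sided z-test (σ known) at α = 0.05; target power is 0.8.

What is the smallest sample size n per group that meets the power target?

Standardized effect: d = |μ_{line A} − μ_{line B}| / σ = |31.3 − 27.3| / 5.3 = 0.7547
For power 0.8 need Φ(δ − z_{0.025}) = 0.8, so δ = z_{0.025} + z_{0.20} = 1.960 + 0.842 = 2.802.
(The Φ(−δ − z_{α/2}) term is vanishingly small for δ > 0 and is dropped in the standard sample-size formula.)
δ = d·√(n/2) ⇒ n = 2(δ/d)² = 2 × (2.802 / 0.7547)² = 27.56.
Round up to the next whole unit.

n = 28 per group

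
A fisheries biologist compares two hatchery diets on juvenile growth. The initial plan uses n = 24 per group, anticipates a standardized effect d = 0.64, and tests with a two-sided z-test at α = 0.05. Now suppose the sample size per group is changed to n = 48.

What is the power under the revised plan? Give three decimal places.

Power ≈ 0.880

With n = 48 per group: δ = d·√(n/2) = 0.64 × √(48/2) = 3.1353. Critical value z_{0.025} = 1.960.
Revised power = Φ(δ − 1.960) + Φ(−δ − 1.960) = Φ(1.175) + Φ(-5.095) = 0.8801 + 0.0000 = 0.8801.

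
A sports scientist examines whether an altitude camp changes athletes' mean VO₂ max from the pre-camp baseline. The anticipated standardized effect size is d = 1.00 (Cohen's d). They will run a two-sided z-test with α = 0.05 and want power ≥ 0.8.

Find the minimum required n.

Set Φ(δ − 1.960) = 0.8; then δ − 1.960 = Φ⁻¹(0.8) = 0.842, giving δ = 2.802.
(For δ > 0 the lower-tail rejection region contributes negligibly to power, so the one-term inversion is standard.)
δ = d·√n ⇒ n = (δ/d)² = (2.802 / 1.00)² = 7.85.
Rounding up, n = 8.

n = 8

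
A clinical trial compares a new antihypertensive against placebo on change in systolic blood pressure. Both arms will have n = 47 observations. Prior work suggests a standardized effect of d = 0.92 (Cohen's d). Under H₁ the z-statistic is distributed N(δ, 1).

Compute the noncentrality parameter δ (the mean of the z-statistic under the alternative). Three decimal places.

The noncentrality parameter scales effect size by the design's sample-size factor: δ = d·√(n/2) = 0.92 × √(47/2) = 4.4599

δ ≈ 4.460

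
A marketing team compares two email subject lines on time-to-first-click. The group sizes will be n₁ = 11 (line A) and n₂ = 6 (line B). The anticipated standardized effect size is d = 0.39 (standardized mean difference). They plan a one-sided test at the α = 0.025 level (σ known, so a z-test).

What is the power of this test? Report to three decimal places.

Power ≈ 0.117

Noncentrality parameter: δ = d / √(1/n₁ + 1/n₂) = 0.39 / √(1/11 + 1/6) = 0.7684
One-sided α = 0.025 → critical value z_{0.025} = 1.960.
Power = Φ(δ − 1.960) = Φ(-1.192) = 0.1167.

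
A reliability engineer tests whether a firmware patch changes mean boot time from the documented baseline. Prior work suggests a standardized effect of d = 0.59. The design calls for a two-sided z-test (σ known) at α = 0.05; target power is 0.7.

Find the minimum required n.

n = 18

For power 0.7 need Φ(δ − z_{0.025}) = 0.7, so δ = z_{0.025} + z_{0.30} = 1.960 + 0.524 = 2.484.
(The Φ(−δ − z_{α/2}) term is vanishingly small for δ > 0 and is dropped in the standard sample-size formula.)
δ = d·√n ⇒ n = (δ/d)² = (2.484 / 0.59)² = 17.73.
Round up to the next whole unit.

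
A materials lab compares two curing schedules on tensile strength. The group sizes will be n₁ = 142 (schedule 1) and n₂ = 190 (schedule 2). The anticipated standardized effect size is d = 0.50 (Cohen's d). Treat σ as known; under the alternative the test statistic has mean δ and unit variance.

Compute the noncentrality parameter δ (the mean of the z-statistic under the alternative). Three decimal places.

δ = d / √(1/n₁ + 1/n₂) = 0.50 / √(1/142 + 1/190) = 4.5074

δ ≈ 4.507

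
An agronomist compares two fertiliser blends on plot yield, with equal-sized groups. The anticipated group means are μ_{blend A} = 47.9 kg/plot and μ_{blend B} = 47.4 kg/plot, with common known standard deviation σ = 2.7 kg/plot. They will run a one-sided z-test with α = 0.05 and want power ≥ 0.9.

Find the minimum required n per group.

n = 500 per group

Standardized effect: d = |μ_{blend A} − μ_{blend B}| / σ = |47.9 − 47.4| / 2.7 = 0.1852
For power 0.9 need Φ(δ − z_{0.05}) = 0.9, so δ = z_{0.05} + z_{0.10} = 1.645 + 1.282 = 2.926.
δ = d·√(n/2) ⇒ n = 2(δ/d)² = 2 × (2.926 / 0.1852)² = 499.44.
Rounding up, n = 500 per group.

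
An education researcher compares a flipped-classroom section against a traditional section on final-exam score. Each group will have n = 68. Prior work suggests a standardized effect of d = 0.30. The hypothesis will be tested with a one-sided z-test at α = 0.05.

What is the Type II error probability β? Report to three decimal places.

β ≈ 0.458

Noncentrality parameter: δ = d·√(n/2) = 0.30 × √(68/2) = 1.7493
One-sided α = 0.05 → critical value z_{0.05} = 1.645.
Power = P(Z > 1.645 − δ) = Φ(0.104) = 0.5416.
Type II error: β = 1 − power = 1 − 0.5416 = 0.4584.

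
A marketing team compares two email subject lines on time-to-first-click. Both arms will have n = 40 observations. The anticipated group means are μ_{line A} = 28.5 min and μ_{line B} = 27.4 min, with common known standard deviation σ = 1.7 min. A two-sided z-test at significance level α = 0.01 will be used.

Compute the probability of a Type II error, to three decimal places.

Standardized effect: d = |μ_{line A} − μ_{line B}| / σ = |28.5 − 27.4| / 1.7 = 0.6471
Noncentrality parameter: δ = d·√(n/2) = 0.6471 × √(40/2) = 2.8937
Critical value for a two-sided test at α = 0.01: z_{α/2} = 2.576.
Power = Φ(δ − 2.576) + Φ(−δ − 2.576) = Φ(0.318) + Φ(-5.470) = 0.6247 + 0.0000 = 0.6247.
Type II error: β = 1 − power = 1 − 0.6247 = 0.3753.

β ≈ 0.375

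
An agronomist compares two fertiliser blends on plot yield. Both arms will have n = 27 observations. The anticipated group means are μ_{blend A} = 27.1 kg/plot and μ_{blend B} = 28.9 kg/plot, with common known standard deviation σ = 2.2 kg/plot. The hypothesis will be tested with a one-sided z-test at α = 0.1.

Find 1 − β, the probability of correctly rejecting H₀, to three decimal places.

Standardized effect: d = |μ_{blend A} − μ_{blend B}| / σ = |27.1 − 28.9| / 2.2 = 0.8182
Noncentrality parameter: δ = d·√(n/2) = 0.8182 × √(27/2) = 3.0062
One-sided α = 0.1 → critical value z_{0.1} = 1.282.
Power = Φ(δ − 1.282) = Φ(1.725) = 0.9577.

Power ≈ 0.958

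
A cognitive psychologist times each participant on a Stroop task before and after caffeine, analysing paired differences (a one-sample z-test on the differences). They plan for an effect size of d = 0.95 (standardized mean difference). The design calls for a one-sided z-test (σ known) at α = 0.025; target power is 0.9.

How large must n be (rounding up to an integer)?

Set Φ(δ − 1.960) = 0.9; then δ − 1.960 = Φ⁻¹(0.9) = 1.282, giving δ = 3.242.
δ = d·√n ⇒ n = (δ/d)² = (3.242 / 0.95)² = 11.64.
Round up to the next whole unit.

n = 12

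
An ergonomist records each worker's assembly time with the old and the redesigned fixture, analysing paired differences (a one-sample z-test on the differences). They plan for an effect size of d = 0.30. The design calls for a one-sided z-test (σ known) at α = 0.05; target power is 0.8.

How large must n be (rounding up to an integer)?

For power 0.8 need Φ(δ − z_{0.05}) = 0.8, so δ = z_{0.05} + z_{0.20} = 1.645 + 0.842 = 2.486.
δ = d·√n ⇒ n = (δ/d)² = (2.486 / 0.30)² = 68.70.
Rounding up, n = 69.

n = 69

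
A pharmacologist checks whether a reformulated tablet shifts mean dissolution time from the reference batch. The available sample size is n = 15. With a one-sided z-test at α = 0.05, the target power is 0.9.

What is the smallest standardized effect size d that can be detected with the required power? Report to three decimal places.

Need Φ(δ − 1.645) = 0.9, so δ = 1.645 + 1.282 = 2.926.
δ = d·√n ⇒ d = δ/√n = 2.926/√15 = 0.7556.

d ≈ 0.756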